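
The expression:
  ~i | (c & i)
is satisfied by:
  {c: True, i: False}
  {i: False, c: False}
  {i: True, c: True}


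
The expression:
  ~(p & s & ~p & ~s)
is always true.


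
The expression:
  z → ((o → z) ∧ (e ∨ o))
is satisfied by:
  {o: True, e: True, z: False}
  {o: True, e: False, z: False}
  {e: True, o: False, z: False}
  {o: False, e: False, z: False}
  {z: True, o: True, e: True}
  {z: True, o: True, e: False}
  {z: True, e: True, o: False}


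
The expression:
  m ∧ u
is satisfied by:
  {m: True, u: True}


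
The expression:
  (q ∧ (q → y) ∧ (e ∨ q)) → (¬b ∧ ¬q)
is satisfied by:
  {q: False, y: False}
  {y: True, q: False}
  {q: True, y: False}


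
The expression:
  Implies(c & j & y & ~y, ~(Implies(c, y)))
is always true.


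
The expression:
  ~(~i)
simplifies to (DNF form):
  i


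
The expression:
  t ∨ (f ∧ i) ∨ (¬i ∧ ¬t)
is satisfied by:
  {t: True, f: True, i: False}
  {t: True, f: False, i: False}
  {f: True, t: False, i: False}
  {t: False, f: False, i: False}
  {i: True, t: True, f: True}
  {i: True, t: True, f: False}
  {i: True, f: True, t: False}


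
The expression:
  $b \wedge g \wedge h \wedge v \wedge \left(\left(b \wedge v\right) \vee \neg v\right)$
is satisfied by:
  {h: True, b: True, g: True, v: True}


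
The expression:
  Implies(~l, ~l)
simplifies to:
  True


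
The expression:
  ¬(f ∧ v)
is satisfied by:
  {v: False, f: False}
  {f: True, v: False}
  {v: True, f: False}


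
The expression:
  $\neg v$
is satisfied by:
  {v: False}


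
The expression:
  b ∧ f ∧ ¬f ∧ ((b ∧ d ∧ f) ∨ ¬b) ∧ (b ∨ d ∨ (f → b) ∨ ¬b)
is never true.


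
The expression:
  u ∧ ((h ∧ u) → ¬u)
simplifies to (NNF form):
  u ∧ ¬h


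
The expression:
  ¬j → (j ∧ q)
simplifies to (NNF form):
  j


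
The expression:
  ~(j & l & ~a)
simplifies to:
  a | ~j | ~l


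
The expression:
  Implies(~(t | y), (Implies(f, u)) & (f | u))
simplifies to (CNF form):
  t | u | y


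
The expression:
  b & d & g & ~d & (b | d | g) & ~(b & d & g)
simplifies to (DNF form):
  False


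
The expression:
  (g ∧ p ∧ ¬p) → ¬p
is always true.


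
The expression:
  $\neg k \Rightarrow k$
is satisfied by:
  {k: True}


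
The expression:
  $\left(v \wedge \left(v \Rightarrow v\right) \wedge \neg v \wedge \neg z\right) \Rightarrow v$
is always true.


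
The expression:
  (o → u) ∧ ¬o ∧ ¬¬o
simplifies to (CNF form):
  False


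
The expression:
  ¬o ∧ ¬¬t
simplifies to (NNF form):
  t ∧ ¬o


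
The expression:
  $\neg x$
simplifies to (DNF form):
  $\neg x$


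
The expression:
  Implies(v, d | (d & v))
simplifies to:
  d | ~v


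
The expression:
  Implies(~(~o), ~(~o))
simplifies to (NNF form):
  True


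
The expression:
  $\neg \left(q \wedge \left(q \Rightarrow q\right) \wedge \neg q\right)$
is always true.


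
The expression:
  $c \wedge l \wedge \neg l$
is never true.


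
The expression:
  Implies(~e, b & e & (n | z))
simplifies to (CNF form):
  e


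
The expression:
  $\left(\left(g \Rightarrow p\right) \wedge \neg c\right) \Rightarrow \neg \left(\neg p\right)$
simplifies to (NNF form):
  $c \vee g \vee p$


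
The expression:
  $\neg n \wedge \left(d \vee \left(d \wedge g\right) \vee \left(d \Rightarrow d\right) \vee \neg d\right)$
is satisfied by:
  {n: False}


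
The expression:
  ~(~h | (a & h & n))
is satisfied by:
  {h: True, n: False, a: False}
  {h: True, a: True, n: False}
  {h: True, n: True, a: False}


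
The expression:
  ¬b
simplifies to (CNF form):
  ¬b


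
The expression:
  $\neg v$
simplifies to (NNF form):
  $\neg v$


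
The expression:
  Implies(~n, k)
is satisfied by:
  {n: True, k: True}
  {n: True, k: False}
  {k: True, n: False}


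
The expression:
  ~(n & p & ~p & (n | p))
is always true.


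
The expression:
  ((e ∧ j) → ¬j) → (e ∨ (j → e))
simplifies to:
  e ∨ ¬j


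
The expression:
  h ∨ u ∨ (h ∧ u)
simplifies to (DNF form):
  h ∨ u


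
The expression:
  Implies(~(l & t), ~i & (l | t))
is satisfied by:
  {t: True, l: True, i: False}
  {t: True, l: False, i: False}
  {l: True, t: False, i: False}
  {i: True, t: True, l: True}


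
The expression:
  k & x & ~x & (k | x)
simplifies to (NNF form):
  False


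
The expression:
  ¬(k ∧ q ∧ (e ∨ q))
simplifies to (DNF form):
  ¬k ∨ ¬q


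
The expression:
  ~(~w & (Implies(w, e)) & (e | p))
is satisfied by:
  {w: True, p: False, e: False}
  {e: True, w: True, p: False}
  {w: True, p: True, e: False}
  {e: True, w: True, p: True}
  {e: False, p: False, w: False}


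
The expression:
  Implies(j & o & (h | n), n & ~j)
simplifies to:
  ~j | ~o | (~h & ~n)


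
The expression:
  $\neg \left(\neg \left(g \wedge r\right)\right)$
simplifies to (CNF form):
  $g \wedge r$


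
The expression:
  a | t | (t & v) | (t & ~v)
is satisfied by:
  {a: True, t: True}
  {a: True, t: False}
  {t: True, a: False}


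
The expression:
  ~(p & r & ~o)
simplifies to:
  o | ~p | ~r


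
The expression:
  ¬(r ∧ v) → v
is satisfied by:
  {v: True}


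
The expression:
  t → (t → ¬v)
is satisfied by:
  {v: False, t: False}
  {t: True, v: False}
  {v: True, t: False}


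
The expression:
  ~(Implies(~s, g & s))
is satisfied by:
  {s: False}


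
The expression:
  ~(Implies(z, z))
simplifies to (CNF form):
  False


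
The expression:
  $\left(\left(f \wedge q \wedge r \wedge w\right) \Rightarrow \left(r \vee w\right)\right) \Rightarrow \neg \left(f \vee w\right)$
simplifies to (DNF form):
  $\neg f \wedge \neg w$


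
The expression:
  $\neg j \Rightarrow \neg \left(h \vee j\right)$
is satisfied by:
  {j: True, h: False}
  {h: False, j: False}
  {h: True, j: True}


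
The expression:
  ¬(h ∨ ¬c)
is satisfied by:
  {c: True, h: False}


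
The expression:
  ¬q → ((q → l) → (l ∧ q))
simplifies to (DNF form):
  q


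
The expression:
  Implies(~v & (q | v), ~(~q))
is always true.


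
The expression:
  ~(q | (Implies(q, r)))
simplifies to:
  False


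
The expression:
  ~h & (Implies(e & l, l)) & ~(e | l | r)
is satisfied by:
  {h: False, e: False, r: False, l: False}


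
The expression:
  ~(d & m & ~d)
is always true.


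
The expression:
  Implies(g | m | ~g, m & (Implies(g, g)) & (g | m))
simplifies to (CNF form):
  m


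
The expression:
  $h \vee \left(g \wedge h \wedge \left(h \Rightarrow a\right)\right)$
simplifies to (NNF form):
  $h$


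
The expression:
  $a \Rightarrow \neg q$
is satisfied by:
  {q: False, a: False}
  {a: True, q: False}
  {q: True, a: False}


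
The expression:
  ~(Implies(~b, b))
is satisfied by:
  {b: False}


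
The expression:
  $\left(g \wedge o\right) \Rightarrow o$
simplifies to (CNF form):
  $\text{True}$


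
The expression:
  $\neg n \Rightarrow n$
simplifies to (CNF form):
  $n$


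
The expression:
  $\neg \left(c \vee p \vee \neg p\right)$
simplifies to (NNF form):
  $\text{False}$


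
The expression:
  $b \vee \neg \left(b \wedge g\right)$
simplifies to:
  $\text{True}$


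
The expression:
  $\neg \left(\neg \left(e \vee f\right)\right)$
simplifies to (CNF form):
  $e \vee f$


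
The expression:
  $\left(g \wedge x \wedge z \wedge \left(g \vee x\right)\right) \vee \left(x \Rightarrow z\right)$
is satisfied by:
  {z: True, x: False}
  {x: False, z: False}
  {x: True, z: True}


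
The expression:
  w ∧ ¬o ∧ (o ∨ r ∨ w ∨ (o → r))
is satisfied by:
  {w: True, o: False}


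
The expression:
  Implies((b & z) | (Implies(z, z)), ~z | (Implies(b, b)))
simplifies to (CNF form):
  True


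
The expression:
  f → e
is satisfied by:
  {e: True, f: False}
  {f: False, e: False}
  {f: True, e: True}


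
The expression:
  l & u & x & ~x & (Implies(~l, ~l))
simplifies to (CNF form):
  False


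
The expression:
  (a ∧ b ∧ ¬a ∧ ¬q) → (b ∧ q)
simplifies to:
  True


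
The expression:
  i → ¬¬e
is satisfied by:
  {e: True, i: False}
  {i: False, e: False}
  {i: True, e: True}


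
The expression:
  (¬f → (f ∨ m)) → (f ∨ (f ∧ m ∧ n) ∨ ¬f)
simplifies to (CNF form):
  True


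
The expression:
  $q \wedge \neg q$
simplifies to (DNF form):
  $\text{False}$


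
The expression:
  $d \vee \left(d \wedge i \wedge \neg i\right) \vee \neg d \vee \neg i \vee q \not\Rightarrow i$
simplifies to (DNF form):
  $\text{True}$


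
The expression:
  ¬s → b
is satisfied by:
  {b: True, s: True}
  {b: True, s: False}
  {s: True, b: False}


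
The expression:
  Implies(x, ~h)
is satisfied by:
  {h: False, x: False}
  {x: True, h: False}
  {h: True, x: False}


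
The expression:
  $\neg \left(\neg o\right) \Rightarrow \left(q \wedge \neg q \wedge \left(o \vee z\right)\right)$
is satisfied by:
  {o: False}


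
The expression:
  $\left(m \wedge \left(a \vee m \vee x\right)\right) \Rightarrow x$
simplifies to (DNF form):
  $x \vee \neg m$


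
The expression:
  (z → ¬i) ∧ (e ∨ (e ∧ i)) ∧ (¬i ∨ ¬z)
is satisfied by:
  {e: True, z: False, i: False}
  {e: True, i: True, z: False}
  {e: True, z: True, i: False}


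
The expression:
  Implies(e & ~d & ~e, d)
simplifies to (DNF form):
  True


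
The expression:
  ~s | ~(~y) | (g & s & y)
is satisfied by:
  {y: True, s: False}
  {s: False, y: False}
  {s: True, y: True}


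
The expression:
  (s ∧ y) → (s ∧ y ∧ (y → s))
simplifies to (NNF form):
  True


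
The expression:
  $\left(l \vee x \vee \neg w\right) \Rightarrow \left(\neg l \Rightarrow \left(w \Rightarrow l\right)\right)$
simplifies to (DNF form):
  $l \vee \neg w \vee \neg x$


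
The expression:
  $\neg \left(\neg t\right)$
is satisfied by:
  {t: True}


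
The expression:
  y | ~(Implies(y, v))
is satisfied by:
  {y: True}


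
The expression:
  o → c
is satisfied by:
  {c: True, o: False}
  {o: False, c: False}
  {o: True, c: True}


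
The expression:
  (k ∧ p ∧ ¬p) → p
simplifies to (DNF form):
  True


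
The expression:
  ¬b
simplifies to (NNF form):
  ¬b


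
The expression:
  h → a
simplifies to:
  a ∨ ¬h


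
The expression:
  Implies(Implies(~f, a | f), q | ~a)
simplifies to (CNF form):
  q | ~a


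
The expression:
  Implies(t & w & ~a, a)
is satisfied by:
  {a: True, w: False, t: False}
  {w: False, t: False, a: False}
  {a: True, t: True, w: False}
  {t: True, w: False, a: False}
  {a: True, w: True, t: False}
  {w: True, a: False, t: False}
  {a: True, t: True, w: True}


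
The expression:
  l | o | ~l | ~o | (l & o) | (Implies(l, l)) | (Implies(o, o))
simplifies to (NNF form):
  True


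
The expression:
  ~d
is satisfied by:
  {d: False}


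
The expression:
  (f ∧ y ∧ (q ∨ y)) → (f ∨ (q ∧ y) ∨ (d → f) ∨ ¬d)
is always true.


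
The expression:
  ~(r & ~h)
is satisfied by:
  {h: True, r: False}
  {r: False, h: False}
  {r: True, h: True}


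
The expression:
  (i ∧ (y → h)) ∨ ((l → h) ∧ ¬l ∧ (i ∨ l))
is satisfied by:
  {h: True, i: True, l: False, y: False}
  {i: True, h: False, l: False, y: False}
  {y: True, h: True, i: True, l: False}
  {y: True, i: True, h: False, l: False}
  {h: True, l: True, i: True, y: False}
  {l: True, i: True, y: False, h: False}
  {y: True, l: True, i: True, h: True}


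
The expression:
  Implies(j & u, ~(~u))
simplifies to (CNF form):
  True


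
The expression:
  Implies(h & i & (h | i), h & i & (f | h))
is always true.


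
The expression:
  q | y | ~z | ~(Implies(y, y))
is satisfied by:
  {y: True, q: True, z: False}
  {y: True, z: False, q: False}
  {q: True, z: False, y: False}
  {q: False, z: False, y: False}
  {y: True, q: True, z: True}
  {y: True, z: True, q: False}
  {q: True, z: True, y: False}


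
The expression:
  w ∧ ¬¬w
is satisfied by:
  {w: True}


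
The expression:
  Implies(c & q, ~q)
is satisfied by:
  {c: False, q: False}
  {q: True, c: False}
  {c: True, q: False}


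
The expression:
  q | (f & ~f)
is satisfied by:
  {q: True}


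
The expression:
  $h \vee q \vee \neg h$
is always true.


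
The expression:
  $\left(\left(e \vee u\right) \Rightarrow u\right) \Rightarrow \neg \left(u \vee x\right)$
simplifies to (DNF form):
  $\left(e \wedge \neg u\right) \vee \left(\neg u \wedge \neg x\right)$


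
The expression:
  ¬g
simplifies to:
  ¬g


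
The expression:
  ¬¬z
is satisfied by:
  {z: True}


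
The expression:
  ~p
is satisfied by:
  {p: False}


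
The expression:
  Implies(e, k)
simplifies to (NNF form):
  k | ~e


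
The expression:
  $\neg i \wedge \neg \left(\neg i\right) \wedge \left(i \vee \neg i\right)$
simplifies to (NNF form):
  $\text{False}$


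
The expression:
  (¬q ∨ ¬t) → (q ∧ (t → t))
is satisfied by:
  {q: True}


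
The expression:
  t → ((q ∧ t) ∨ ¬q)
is always true.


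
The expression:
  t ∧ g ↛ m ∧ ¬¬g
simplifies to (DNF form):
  g ∧ t ∧ ¬m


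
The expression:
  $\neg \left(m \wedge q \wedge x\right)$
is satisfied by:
  {m: False, q: False, x: False}
  {x: True, m: False, q: False}
  {q: True, m: False, x: False}
  {x: True, q: True, m: False}
  {m: True, x: False, q: False}
  {x: True, m: True, q: False}
  {q: True, m: True, x: False}


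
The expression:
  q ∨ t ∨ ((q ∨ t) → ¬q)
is always true.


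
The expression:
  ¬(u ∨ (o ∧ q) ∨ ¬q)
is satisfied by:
  {q: True, u: False, o: False}


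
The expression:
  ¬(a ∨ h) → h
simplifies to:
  a ∨ h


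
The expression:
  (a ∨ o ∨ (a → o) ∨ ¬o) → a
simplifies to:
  a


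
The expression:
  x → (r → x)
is always true.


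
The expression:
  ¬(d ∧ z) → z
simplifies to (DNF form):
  z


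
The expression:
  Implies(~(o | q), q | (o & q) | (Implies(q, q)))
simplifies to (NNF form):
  True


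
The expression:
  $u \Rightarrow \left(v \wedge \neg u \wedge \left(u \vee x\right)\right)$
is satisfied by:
  {u: False}


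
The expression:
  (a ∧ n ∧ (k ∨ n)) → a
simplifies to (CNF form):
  True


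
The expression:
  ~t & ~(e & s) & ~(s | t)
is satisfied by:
  {t: False, s: False}


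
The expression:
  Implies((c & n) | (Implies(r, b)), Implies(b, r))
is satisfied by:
  {r: True, b: False}
  {b: False, r: False}
  {b: True, r: True}


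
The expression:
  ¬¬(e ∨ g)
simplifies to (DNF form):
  e ∨ g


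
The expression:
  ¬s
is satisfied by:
  {s: False}


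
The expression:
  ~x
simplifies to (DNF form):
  ~x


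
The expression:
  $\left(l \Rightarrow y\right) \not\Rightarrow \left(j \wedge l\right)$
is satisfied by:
  {y: True, j: False, l: False}
  {j: False, l: False, y: False}
  {y: True, j: True, l: False}
  {j: True, y: False, l: False}
  {l: True, y: True, j: False}


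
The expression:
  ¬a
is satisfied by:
  {a: False}


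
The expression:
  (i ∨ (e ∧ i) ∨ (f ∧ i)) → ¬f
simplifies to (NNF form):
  ¬f ∨ ¬i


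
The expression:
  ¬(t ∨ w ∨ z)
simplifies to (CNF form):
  ¬t ∧ ¬w ∧ ¬z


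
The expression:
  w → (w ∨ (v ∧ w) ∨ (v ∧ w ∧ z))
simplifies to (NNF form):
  True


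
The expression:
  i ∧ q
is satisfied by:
  {i: True, q: True}


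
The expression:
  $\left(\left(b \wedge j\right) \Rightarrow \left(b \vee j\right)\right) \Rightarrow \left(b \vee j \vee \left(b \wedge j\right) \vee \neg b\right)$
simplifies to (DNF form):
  $\text{True}$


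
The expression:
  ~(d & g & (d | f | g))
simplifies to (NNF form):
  ~d | ~g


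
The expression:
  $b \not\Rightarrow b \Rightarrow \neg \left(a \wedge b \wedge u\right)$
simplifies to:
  $\text{True}$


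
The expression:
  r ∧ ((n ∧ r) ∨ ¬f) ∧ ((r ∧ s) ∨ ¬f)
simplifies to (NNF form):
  r ∧ (n ∨ ¬f) ∧ (s ∨ ¬f)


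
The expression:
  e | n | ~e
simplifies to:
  True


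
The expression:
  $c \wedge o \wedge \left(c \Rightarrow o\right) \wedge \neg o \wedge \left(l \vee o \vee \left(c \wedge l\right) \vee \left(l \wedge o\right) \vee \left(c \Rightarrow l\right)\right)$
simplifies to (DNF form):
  $\text{False}$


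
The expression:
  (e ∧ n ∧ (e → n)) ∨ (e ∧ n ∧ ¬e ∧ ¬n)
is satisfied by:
  {e: True, n: True}


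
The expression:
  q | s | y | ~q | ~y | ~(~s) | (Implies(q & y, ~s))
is always true.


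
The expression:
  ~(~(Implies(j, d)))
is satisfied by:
  {d: True, j: False}
  {j: False, d: False}
  {j: True, d: True}


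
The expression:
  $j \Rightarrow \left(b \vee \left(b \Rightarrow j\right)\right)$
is always true.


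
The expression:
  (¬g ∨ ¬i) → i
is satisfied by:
  {i: True}


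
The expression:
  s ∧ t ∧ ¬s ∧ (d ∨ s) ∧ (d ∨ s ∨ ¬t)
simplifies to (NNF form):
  False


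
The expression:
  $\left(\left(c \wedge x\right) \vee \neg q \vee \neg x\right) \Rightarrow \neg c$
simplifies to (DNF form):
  $\neg c$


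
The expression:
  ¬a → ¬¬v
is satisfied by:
  {a: True, v: True}
  {a: True, v: False}
  {v: True, a: False}


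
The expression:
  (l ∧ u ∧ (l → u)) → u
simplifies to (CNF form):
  True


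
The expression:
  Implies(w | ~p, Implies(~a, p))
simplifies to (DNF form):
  a | p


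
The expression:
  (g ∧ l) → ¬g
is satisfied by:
  {l: False, g: False}
  {g: True, l: False}
  {l: True, g: False}


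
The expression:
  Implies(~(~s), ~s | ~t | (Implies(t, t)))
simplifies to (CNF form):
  True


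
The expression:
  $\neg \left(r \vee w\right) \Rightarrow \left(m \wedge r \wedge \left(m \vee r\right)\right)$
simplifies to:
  $r \vee w$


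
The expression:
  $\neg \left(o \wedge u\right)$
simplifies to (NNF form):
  $\neg o \vee \neg u$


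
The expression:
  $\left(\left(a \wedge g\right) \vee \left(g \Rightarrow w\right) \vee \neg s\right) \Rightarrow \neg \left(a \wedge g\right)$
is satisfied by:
  {g: False, a: False}
  {a: True, g: False}
  {g: True, a: False}


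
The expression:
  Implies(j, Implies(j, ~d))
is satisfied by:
  {d: False, j: False}
  {j: True, d: False}
  {d: True, j: False}


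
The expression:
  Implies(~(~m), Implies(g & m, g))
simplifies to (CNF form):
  True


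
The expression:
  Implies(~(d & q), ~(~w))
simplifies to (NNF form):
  w | (d & q)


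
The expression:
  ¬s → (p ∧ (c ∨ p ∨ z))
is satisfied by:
  {p: True, s: True}
  {p: True, s: False}
  {s: True, p: False}


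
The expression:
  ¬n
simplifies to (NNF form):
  ¬n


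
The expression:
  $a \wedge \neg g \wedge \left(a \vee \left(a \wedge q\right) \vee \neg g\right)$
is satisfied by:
  {a: True, g: False}


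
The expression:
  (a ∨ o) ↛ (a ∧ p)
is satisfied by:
  {o: True, p: False, a: False}
  {a: True, o: True, p: False}
  {a: True, o: False, p: False}
  {p: True, o: True, a: False}


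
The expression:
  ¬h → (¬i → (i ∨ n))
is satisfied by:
  {i: True, n: True, h: True}
  {i: True, n: True, h: False}
  {i: True, h: True, n: False}
  {i: True, h: False, n: False}
  {n: True, h: True, i: False}
  {n: True, h: False, i: False}
  {h: True, n: False, i: False}


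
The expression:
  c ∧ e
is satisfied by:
  {c: True, e: True}


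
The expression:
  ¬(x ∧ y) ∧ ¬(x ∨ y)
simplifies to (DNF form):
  ¬x ∧ ¬y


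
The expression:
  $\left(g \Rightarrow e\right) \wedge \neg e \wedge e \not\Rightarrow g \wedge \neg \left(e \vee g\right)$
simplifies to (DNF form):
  $\text{False}$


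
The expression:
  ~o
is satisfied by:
  {o: False}


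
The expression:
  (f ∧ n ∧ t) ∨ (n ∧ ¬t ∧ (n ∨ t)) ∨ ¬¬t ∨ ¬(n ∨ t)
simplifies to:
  True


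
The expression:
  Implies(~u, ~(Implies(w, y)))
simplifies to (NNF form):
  u | (w & ~y)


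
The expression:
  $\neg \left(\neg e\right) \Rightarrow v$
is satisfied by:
  {v: True, e: False}
  {e: False, v: False}
  {e: True, v: True}


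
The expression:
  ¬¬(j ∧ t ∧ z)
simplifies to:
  j ∧ t ∧ z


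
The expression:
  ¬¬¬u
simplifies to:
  ¬u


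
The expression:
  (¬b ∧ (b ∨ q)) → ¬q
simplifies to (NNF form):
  b ∨ ¬q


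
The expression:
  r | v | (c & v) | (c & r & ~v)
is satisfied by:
  {r: True, v: True}
  {r: True, v: False}
  {v: True, r: False}


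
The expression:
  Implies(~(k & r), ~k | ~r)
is always true.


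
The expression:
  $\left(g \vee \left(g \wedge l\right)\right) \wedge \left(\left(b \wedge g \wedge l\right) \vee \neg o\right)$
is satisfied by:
  {b: True, g: True, l: True, o: False}
  {b: True, g: True, l: False, o: False}
  {g: True, l: True, b: False, o: False}
  {g: True, b: False, l: False, o: False}
  {b: True, o: True, g: True, l: True}


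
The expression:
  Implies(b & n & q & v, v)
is always true.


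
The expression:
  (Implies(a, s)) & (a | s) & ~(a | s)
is never true.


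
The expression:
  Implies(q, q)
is always true.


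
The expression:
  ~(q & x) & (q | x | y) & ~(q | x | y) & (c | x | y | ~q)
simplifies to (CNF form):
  False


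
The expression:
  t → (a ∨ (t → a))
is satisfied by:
  {a: True, t: False}
  {t: False, a: False}
  {t: True, a: True}


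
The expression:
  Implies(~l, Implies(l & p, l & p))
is always true.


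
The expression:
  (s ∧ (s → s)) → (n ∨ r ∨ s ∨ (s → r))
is always true.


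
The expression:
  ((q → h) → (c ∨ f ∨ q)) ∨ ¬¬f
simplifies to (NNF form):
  c ∨ f ∨ q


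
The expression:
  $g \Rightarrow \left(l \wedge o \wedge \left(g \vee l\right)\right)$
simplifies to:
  $\left(l \wedge o\right) \vee \neg g$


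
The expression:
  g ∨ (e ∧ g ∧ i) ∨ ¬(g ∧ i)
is always true.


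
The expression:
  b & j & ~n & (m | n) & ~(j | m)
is never true.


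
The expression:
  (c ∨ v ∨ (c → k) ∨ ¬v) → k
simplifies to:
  k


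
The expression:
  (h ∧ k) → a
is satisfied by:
  {a: True, h: False, k: False}
  {h: False, k: False, a: False}
  {a: True, k: True, h: False}
  {k: True, h: False, a: False}
  {a: True, h: True, k: False}
  {h: True, a: False, k: False}
  {a: True, k: True, h: True}


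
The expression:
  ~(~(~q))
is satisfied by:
  {q: False}


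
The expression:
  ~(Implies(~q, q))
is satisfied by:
  {q: False}


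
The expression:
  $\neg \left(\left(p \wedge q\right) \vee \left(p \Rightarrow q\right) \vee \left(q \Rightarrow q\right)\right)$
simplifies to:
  $\text{False}$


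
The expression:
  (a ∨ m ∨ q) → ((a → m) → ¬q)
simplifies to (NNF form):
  (a ∧ ¬m) ∨ ¬q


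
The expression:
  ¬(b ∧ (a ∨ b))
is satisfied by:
  {b: False}


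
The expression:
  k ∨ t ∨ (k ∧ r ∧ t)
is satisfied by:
  {k: True, t: True}
  {k: True, t: False}
  {t: True, k: False}


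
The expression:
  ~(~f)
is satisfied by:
  {f: True}


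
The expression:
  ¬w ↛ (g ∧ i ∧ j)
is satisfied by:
  {g: False, i: False, w: False, j: False}
  {j: True, g: False, i: False, w: False}
  {i: True, j: False, g: False, w: False}
  {j: True, i: True, g: False, w: False}
  {g: True, j: False, i: False, w: False}
  {j: True, g: True, i: False, w: False}
  {i: True, g: True, j: False, w: False}


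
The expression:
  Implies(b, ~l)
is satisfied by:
  {l: False, b: False}
  {b: True, l: False}
  {l: True, b: False}


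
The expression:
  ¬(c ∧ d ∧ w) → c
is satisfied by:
  {c: True}


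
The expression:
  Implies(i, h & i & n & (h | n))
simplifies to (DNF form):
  ~i | (h & n)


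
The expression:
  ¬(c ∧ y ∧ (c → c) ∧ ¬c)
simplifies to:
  True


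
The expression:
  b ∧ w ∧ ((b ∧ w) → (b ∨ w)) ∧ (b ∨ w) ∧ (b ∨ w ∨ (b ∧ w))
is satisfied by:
  {w: True, b: True}


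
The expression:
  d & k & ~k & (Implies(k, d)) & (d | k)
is never true.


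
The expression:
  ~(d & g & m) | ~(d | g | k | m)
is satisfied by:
  {g: False, m: False, d: False}
  {d: True, g: False, m: False}
  {m: True, g: False, d: False}
  {d: True, m: True, g: False}
  {g: True, d: False, m: False}
  {d: True, g: True, m: False}
  {m: True, g: True, d: False}


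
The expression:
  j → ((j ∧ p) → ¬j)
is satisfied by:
  {p: False, j: False}
  {j: True, p: False}
  {p: True, j: False}


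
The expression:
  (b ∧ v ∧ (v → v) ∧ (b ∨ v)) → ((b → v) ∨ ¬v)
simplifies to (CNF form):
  True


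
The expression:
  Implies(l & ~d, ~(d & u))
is always true.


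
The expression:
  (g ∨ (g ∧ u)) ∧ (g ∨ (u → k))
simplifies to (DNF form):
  g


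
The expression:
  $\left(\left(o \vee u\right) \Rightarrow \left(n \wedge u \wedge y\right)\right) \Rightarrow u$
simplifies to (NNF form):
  $o \vee u$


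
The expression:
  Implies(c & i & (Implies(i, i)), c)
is always true.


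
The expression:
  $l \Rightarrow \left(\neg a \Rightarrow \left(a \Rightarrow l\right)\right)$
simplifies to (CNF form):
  $\text{True}$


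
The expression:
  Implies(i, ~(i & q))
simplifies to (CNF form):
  ~i | ~q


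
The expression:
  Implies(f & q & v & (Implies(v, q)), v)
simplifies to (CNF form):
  True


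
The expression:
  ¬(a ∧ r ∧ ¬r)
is always true.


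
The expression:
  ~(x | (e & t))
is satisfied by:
  {x: False, e: False, t: False}
  {t: True, x: False, e: False}
  {e: True, x: False, t: False}


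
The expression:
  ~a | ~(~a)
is always true.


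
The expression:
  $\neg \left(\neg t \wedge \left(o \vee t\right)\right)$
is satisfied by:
  {t: True, o: False}
  {o: False, t: False}
  {o: True, t: True}


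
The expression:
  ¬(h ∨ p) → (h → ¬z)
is always true.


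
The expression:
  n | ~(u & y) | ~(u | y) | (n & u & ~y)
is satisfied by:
  {n: True, u: False, y: False}
  {u: False, y: False, n: False}
  {n: True, y: True, u: False}
  {y: True, u: False, n: False}
  {n: True, u: True, y: False}
  {u: True, n: False, y: False}
  {n: True, y: True, u: True}


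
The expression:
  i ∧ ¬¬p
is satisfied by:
  {i: True, p: True}


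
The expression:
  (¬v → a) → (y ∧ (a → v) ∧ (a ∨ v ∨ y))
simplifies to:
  (v ∧ y) ∨ (¬a ∧ ¬v)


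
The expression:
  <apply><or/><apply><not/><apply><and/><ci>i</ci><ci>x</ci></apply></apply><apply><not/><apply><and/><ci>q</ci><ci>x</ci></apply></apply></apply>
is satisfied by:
  {q: False, x: False, i: False}
  {i: True, q: False, x: False}
  {x: True, q: False, i: False}
  {i: True, x: True, q: False}
  {q: True, i: False, x: False}
  {i: True, q: True, x: False}
  {x: True, q: True, i: False}


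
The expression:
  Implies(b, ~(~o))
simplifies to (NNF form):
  o | ~b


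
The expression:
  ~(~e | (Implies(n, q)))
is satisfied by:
  {e: True, n: True, q: False}


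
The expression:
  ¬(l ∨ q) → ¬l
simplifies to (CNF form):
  True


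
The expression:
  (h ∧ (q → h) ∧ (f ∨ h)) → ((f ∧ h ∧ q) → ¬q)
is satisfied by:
  {h: False, q: False, f: False}
  {f: True, h: False, q: False}
  {q: True, h: False, f: False}
  {f: True, q: True, h: False}
  {h: True, f: False, q: False}
  {f: True, h: True, q: False}
  {q: True, h: True, f: False}


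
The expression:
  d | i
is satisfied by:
  {i: True, d: True}
  {i: True, d: False}
  {d: True, i: False}


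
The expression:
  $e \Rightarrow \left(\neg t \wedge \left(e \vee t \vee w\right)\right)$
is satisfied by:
  {e: False, t: False}
  {t: True, e: False}
  {e: True, t: False}


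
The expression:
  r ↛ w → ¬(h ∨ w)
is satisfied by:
  {w: True, h: False, r: False}
  {h: False, r: False, w: False}
  {r: True, w: True, h: False}
  {r: True, h: False, w: False}
  {w: True, h: True, r: False}
  {h: True, w: False, r: False}
  {r: True, h: True, w: True}


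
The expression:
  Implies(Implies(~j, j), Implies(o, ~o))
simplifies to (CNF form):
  ~j | ~o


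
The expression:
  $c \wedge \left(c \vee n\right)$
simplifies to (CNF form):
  $c$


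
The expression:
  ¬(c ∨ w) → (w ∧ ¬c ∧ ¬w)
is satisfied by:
  {c: True, w: True}
  {c: True, w: False}
  {w: True, c: False}


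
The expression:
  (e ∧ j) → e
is always true.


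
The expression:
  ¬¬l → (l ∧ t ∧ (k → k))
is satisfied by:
  {t: True, l: False}
  {l: False, t: False}
  {l: True, t: True}


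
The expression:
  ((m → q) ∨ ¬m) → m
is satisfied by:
  {m: True}


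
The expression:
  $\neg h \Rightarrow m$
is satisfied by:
  {m: True, h: True}
  {m: True, h: False}
  {h: True, m: False}


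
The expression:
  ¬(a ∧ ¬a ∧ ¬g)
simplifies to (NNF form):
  True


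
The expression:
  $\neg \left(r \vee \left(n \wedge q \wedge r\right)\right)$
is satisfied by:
  {r: False}


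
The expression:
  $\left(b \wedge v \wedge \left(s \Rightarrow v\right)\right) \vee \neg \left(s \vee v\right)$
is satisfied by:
  {b: True, v: False, s: False}
  {v: False, s: False, b: False}
  {b: True, v: True, s: False}
  {b: True, s: True, v: True}


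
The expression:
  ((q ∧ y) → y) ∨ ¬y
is always true.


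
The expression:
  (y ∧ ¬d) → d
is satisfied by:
  {d: True, y: False}
  {y: False, d: False}
  {y: True, d: True}


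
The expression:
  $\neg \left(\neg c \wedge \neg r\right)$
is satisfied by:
  {r: True, c: True}
  {r: True, c: False}
  {c: True, r: False}


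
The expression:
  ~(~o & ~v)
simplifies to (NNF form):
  o | v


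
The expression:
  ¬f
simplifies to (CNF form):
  ¬f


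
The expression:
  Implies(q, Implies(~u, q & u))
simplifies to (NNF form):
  u | ~q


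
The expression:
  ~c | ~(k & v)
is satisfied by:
  {k: False, c: False, v: False}
  {v: True, k: False, c: False}
  {c: True, k: False, v: False}
  {v: True, c: True, k: False}
  {k: True, v: False, c: False}
  {v: True, k: True, c: False}
  {c: True, k: True, v: False}


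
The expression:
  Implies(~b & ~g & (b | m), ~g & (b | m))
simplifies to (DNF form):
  True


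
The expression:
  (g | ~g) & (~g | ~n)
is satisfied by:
  {g: False, n: False}
  {n: True, g: False}
  {g: True, n: False}


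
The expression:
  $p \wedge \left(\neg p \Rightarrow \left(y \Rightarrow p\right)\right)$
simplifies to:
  $p$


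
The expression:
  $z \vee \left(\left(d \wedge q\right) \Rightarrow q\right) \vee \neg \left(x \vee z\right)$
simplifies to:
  $\text{True}$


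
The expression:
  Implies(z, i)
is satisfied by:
  {i: True, z: False}
  {z: False, i: False}
  {z: True, i: True}


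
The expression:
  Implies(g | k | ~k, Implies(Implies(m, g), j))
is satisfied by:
  {j: True, m: True, g: False}
  {j: True, m: False, g: False}
  {j: True, g: True, m: True}
  {j: True, g: True, m: False}
  {m: True, g: False, j: False}


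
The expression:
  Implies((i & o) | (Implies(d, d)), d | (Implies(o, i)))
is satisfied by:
  {i: True, d: True, o: False}
  {i: True, o: False, d: False}
  {d: True, o: False, i: False}
  {d: False, o: False, i: False}
  {i: True, d: True, o: True}
  {i: True, o: True, d: False}
  {d: True, o: True, i: False}


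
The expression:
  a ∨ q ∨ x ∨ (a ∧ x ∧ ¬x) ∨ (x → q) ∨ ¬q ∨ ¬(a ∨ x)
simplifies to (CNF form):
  True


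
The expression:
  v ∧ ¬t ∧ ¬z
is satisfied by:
  {v: True, z: False, t: False}


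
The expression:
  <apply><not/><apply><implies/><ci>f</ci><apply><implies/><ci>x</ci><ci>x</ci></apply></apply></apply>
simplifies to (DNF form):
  <false/>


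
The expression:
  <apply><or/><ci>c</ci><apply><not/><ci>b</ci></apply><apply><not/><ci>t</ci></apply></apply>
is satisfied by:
  {c: True, t: False, b: False}
  {t: False, b: False, c: False}
  {c: True, b: True, t: False}
  {b: True, t: False, c: False}
  {c: True, t: True, b: False}
  {t: True, c: False, b: False}
  {c: True, b: True, t: True}


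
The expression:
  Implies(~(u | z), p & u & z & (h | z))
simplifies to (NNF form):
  u | z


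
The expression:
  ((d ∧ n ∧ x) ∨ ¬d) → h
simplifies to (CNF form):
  (d ∨ h) ∧ (d ∨ h ∨ ¬n) ∧ (d ∨ h ∨ ¬x) ∧ (h ∨ ¬n ∨ ¬x)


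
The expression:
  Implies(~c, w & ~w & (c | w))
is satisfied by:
  {c: True}


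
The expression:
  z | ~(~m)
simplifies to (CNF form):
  m | z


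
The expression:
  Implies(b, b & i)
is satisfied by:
  {i: True, b: False}
  {b: False, i: False}
  {b: True, i: True}


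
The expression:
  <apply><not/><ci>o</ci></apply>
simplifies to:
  <apply><not/><ci>o</ci></apply>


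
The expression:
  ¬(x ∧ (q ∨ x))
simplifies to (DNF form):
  ¬x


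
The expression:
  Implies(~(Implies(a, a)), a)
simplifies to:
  True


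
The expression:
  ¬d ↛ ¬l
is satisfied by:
  {l: True, d: False}


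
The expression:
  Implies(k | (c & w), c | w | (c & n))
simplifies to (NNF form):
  c | w | ~k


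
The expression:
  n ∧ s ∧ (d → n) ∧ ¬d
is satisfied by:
  {s: True, n: True, d: False}


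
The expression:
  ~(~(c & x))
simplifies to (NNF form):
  c & x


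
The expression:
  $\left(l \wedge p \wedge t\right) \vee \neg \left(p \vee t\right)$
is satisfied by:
  {l: True, t: False, p: False}
  {l: False, t: False, p: False}
  {t: True, p: True, l: True}


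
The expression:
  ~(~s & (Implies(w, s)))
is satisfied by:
  {s: True, w: True}
  {s: True, w: False}
  {w: True, s: False}


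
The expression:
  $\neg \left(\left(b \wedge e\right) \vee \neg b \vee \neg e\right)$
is never true.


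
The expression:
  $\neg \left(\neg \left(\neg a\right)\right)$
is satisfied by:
  {a: False}


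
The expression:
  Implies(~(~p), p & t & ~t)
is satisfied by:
  {p: False}


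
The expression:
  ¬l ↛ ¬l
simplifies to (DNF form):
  False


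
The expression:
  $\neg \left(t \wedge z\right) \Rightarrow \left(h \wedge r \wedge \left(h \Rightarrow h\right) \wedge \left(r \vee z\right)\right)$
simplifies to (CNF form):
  $\left(h \vee t\right) \wedge \left(h \vee z\right) \wedge \left(r \vee t\right) \wedge \left(r \vee z\right)$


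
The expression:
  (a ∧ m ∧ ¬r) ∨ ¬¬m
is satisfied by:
  {m: True}


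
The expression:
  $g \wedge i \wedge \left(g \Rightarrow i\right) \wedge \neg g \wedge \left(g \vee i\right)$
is never true.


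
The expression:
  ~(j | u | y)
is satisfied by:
  {u: False, y: False, j: False}


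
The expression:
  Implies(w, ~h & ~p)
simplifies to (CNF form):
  (~h | ~w) & (~p | ~w)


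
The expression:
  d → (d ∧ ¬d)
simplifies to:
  ¬d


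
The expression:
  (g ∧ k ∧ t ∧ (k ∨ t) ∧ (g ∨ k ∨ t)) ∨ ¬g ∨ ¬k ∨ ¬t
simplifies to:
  True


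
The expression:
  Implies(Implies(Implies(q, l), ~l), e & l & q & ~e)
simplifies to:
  l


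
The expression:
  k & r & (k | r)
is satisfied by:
  {r: True, k: True}


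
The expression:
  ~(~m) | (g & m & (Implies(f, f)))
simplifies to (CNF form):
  m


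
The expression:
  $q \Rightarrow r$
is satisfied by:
  {r: True, q: False}
  {q: False, r: False}
  {q: True, r: True}


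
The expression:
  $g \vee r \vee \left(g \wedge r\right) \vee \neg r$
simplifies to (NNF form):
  $\text{True}$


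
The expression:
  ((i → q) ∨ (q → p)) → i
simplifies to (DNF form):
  i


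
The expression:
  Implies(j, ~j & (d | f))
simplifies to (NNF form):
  ~j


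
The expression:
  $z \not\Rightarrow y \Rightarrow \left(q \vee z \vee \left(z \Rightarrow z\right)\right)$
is always true.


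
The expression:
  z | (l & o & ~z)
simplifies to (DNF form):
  z | (l & o)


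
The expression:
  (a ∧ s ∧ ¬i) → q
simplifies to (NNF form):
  i ∨ q ∨ ¬a ∨ ¬s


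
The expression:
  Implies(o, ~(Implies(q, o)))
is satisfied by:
  {o: False}


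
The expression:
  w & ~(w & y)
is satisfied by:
  {w: True, y: False}


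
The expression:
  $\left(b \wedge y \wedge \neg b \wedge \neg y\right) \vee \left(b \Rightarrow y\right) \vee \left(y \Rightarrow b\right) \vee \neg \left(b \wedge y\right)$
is always true.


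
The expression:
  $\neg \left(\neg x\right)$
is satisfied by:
  {x: True}


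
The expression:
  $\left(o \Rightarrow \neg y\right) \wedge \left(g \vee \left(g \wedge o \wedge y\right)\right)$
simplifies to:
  $g \wedge \left(\neg o \vee \neg y\right)$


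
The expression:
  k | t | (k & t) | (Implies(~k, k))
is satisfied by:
  {k: True, t: True}
  {k: True, t: False}
  {t: True, k: False}


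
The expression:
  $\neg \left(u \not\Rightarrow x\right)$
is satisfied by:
  {x: True, u: False}
  {u: False, x: False}
  {u: True, x: True}


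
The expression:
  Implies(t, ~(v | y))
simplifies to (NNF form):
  ~t | (~v & ~y)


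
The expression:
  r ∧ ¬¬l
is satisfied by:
  {r: True, l: True}


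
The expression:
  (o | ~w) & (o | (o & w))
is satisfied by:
  {o: True}


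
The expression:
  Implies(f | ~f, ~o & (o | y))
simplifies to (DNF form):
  y & ~o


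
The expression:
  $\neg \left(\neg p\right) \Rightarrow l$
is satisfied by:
  {l: True, p: False}
  {p: False, l: False}
  {p: True, l: True}


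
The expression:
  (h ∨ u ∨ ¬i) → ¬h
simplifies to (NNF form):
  ¬h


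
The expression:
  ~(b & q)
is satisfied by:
  {q: False, b: False}
  {b: True, q: False}
  {q: True, b: False}


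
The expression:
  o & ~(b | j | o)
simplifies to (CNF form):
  False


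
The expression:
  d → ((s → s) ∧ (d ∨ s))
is always true.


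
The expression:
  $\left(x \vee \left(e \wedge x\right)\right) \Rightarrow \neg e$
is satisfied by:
  {e: False, x: False}
  {x: True, e: False}
  {e: True, x: False}


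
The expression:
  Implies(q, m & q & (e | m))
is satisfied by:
  {m: True, q: False}
  {q: False, m: False}
  {q: True, m: True}


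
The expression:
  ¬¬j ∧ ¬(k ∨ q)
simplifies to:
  j ∧ ¬k ∧ ¬q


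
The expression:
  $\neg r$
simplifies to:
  $\neg r$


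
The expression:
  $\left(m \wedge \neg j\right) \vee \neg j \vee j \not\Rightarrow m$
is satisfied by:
  {m: False, j: False}
  {j: True, m: False}
  {m: True, j: False}


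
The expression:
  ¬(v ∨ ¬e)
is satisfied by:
  {e: True, v: False}


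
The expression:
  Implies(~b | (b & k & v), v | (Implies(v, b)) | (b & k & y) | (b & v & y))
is always true.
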